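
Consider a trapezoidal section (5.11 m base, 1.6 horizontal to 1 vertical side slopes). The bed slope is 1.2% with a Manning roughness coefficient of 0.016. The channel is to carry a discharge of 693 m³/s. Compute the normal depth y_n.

Manning's equation rearranged: A R^(2/3) = nQ / (1·√S) = 0.016 × 693 / (√0.012) = 101.2.
Try y = 5.39 m: A R^(2/3) = 150.8 — high.
Try y = 3.45 m: A R^(2/3) = 58.66 — low.
Try y = 4.48 m: A R^(2/3) = 101.3 — matches.

y_n = 4.48 m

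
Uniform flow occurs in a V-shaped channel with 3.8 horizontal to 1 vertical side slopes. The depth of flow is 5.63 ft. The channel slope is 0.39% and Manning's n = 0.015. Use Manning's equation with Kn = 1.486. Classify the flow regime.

For a triangular section with side slope z = 3.8: A = zy² = 3.8×5.63² = 120.4 ft²; P = 2y√(1+z²) = 2×5.63×3.929 = 44.24 ft.
Hydraulic radius R = A/P = 120.4/44.24 = 2.722 ft.
V = (1.486/n) R^(2/3) √S = (1.486/0.015) × 2.722^(2/3) × √0.0039 = 12.06 ft/s. Hydraulic depth D_h = A/T = 120.4/42.79 = 2.815 ft.
Froude number Fr = V/√(g·D_h) = 12.06/√(32.2×2.815) = 1.27, which is greater than 1, so the flow is supercritical.

supercritical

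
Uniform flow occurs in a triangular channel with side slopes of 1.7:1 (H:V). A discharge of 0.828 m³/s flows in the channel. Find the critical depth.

At critical depth, Q² T / (g A³) = 1, i.e. A³/T = Q²/g = 0.828²/9.81 = 0.06989.
Try y = 0.459 m: A³/T = 0.02944 — low.
Try y = 0.546 m: A³/T = 0.07012 — close enough.

y_c = 0.546 m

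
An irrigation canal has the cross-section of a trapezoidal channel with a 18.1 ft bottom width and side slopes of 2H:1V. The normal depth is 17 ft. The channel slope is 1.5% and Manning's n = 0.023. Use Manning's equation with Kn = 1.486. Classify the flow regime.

supercritical

With bottom width b = 18.1 ft and side slope z = 2: A = (b + zy)y = (18.1 + 2×17)×17 = 885.7 ft²; P = b + 2y√(1+z²) = 18.1 + 2×17×2.236 = 94.13 ft.
Hydraulic radius R = A/P = 885.7/94.13 = 9.41 ft.
V = (1.486/n) R^(2/3) √S = (1.486/0.023) × 9.41^(2/3) × √0.015 = 35.27 ft/s. Hydraulic depth D_h = A/T = 885.7/86.1 = 10.29 ft.
Froude number Fr = V/√(g·D_h) = 35.27/√(32.2×10.29) = 1.94, which is greater than 1, so the flow is supercritical.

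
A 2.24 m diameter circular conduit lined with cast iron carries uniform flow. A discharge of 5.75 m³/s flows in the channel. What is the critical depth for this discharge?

y_c = 1.12 m

At critical depth, Q² T / (g A³) = 1, i.e. A³/T = Q²/g = 5.75²/9.81 = 3.37.
At y = 1.39 m: A³/T = 7.802 — too large.
At y = 0.97 m: A³/T = 1.97 — too small.
At y = 1.12 m: A³/T = 3.415 — matches.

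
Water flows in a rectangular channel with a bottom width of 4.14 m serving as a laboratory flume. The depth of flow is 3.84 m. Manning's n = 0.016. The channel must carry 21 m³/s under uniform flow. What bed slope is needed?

Flow area A = b·y = 4.14 × 3.84 = 15.9 m². Wetted perimeter P = b + 2y = 4.14 + 2×3.84 = 11.82 m.
Hydraulic radius R = A/P = 15.9/11.82 = 1.345 m.
From Manning's equation, S = [nQ / (1 A R^(2/3))]² = [0.016 × 21 / (1 × 15.9 × 1.345^(2/3))]² = 0.000301.

S = 0.000301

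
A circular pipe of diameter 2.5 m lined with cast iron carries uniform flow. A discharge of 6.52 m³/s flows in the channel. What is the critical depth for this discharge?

At critical depth, Q² T / (g A³) = 1, i.e. A³/T = Q²/g = 6.52²/9.81 = 4.333.
At y = 0.844 m: A³/T = 1.309 — too small.
At y = 1.44 m: A³/T = 10.15 — too large.
At y = 1.15 m: A³/T = 4.3 — close enough.

y_c = 1.15 m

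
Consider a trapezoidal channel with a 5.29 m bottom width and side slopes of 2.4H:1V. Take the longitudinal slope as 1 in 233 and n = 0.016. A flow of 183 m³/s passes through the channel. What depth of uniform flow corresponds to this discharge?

Manning's equation rearranged: A R^(2/3) = nQ / (1·√S) = 0.016 × 183 / (√0.004292) = 44.69.
At y = 3.28 m: A R^(2/3) = 66.97 — high.
At y = 2.39 m: A R^(2/3) = 34.34 — low.
At y = 2.71 m: A R^(2/3) = 44.61 — matches.

y_n = 2.71 m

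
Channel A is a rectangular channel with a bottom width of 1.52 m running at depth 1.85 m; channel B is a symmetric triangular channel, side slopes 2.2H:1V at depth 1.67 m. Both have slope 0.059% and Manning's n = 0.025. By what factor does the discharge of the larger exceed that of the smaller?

Channel A: Flow area A = b·y = 1.52 × 1.85 = 2.812 m². Wetted perimeter P = b + 2y = 1.52 + 2×1.85 = 5.22 m. Hydraulic radius R = A/P = 2.812/5.22 = 0.5387 m. Q_A = (1/0.025)·2.812·0.5387^(2/3)·√0.00059 = 1.809 m³/s.
Channel B: For a triangular section with side slope z = 2.2: A = zy² = 2.2×1.67² = 6.136 m²; P = 2y√(1+z²) = 2×1.67×2.417 = 8.071 m. Hydraulic radius R = A/P = 6.136/8.071 = 0.7602 m. Q_B = (1/0.025)·6.136·0.7602^(2/3)·√0.00059 = 4.965 m³/s.
The larger discharge is 4.965 m³/s and the smaller is 1.809 m³/s; the ratio is 2.75.

2.75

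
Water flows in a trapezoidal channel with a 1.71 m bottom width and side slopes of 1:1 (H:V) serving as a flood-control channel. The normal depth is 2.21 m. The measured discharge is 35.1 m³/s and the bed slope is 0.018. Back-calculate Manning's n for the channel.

With bottom width b = 1.71 m and side slope z = 1: A = (b + zy)y = (1.71 + 1×2.21)×2.21 = 8.663 m²; P = b + 2y√(1+z²) = 1.71 + 2×2.21×1.414 = 7.961 m.
Hydraulic radius R = A/P = 8.663/7.961 = 1.088 m.
Rearranging Manning's equation: n = (1/Q) A R^(2/3) S^(1/2) = (1/35.1) × 8.663 × 1.088^(2/3) × √0.018 = 0.035.

n = 0.035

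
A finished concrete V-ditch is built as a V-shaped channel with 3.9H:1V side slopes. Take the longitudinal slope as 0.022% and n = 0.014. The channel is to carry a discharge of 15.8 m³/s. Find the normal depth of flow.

Manning's equation rearranged: A R^(2/3) = nQ / (1·√S) = 0.014 × 15.8 / (√0.00022) = 14.91.
Trying y = 1.78 m: A R^(2/3) = 11.19 — low.
Trying y = 2.5 m: A R^(2/3) = 27.69 — high.
Trying y = 1.98 m: A R^(2/3) = 14.87 — matches.

y_n = 1.98 m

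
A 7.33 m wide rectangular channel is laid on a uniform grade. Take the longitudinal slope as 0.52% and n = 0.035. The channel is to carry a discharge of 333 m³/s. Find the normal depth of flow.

Manning's equation rearranged: A R^(2/3) = nQ / (1·√S) = 0.035 × 333 / (√0.0052) = 161.6.
Trying y = 12.7 m: A R^(2/3) = 186.9 — high.
Trying y = 8.21 m: A R^(2/3) = 111.9 — low.
Trying y = 11.2 m: A R^(2/3) = 161.6 — matches.

y_n = 11.2 m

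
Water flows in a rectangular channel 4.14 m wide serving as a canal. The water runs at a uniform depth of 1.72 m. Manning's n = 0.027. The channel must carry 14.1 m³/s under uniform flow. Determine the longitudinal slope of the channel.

S = 0.00311

Flow area A = b·y = 4.14 × 1.72 = 7.121 m². Wetted perimeter P = b + 2y = 4.14 + 2×1.72 = 7.58 m.
Hydraulic radius R = A/P = 7.121/7.58 = 0.9394 m.
From Manning's equation, S = [nQ / (1 A R^(2/3))]² = [0.027 × 14.1 / (1 × 7.121 × 0.9394^(2/3))]² = 0.00311.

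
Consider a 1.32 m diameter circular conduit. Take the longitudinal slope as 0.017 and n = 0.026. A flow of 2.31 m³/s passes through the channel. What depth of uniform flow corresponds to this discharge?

Manning's equation rearranged: A R^(2/3) = nQ / (1·√S) = 0.026 × 2.31 / (√0.017) = 0.4606.
Trying y = 0.953 m: A R^(2/3) = 0.5692 — too large.
Trying y = 0.708 m: A R^(2/3) = 0.3674 — too small.
Trying y = 0.818 m: A R^(2/3) = 0.461 — close enough.

y_n = 0.818 m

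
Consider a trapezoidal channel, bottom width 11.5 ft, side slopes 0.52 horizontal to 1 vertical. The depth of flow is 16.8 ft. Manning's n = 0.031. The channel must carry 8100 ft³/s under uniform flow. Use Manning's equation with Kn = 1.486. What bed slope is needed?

S = 0.0189

With bottom width b = 11.5 ft and side slope z = 0.52: A = (b + zy)y = (11.5 + 0.52×16.8)×16.8 = 340 ft²; P = b + 2y√(1+z²) = 11.5 + 2×16.8×1.127 = 49.37 ft.
Hydraulic radius R = A/P = 340/49.37 = 6.886 ft.
From Manning's equation, S = [nQ / (1.486 A R^(2/3))]² = [0.031 × 8100 / (1.486 × 340 × 6.886^(2/3))]² = 0.0189.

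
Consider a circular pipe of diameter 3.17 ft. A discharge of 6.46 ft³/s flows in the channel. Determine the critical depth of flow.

y_c = 0.786 ft

At critical depth, Q² T / (g A³) = 1, i.e. A³/T = Q²/g = 6.46²/32.2 = 1.296.
Trying y = 0.621 ft: A³/T = 0.5159 — too small.
Trying y = 0.786 ft: A³/T = 1.296 — ≈ 1.296.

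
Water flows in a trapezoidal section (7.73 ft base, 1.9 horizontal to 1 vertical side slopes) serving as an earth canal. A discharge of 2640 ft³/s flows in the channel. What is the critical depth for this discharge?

At critical depth, Q² T / (g A³) = 1, i.e. A³/T = Q²/g = 2640²/32.2 = 216400.
Try y = 6.03 ft: A³/T = 50540 — short.
Try y = 9.86 ft: A³/T = 393100 — over.
Try y = 8.57 ft: A³/T = 216300 — ≈ 216400.

y_c = 8.57 ft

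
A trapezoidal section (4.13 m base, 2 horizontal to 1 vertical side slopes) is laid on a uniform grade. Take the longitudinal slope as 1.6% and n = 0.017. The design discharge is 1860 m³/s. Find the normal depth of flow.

Manning's equation rearranged: A R^(2/3) = nQ / (1·√S) = 0.017 × 1860 / (√0.016) = 250.
Try y = 5.04 m: A R^(2/3) = 138.4 — too small.
Try y = 8.27 m: A R^(2/3) = 442 — too large.
Try y = 6.51 m: A R^(2/3) = 250.4 — ≈ 250.

y_n = 6.51 m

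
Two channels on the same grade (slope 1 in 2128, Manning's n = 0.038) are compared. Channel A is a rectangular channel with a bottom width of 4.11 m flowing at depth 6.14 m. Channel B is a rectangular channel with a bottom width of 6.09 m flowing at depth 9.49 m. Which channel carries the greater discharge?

channel B

Channel A: Flow area A = b·y = 4.11 × 6.14 = 25.24 m². Wetted perimeter P = b + 2y = 4.11 + 2×6.14 = 16.39 m. Hydraulic radius R = A/P = 25.24/16.39 = 1.54 m. Q_A = (1/0.038)·25.24·1.54^(2/3)·√0.0004699 = 19.2 m³/s.
Channel B: Flow area A = b·y = 6.09 × 9.49 = 57.79 m². Wetted perimeter P = b + 2y = 6.09 + 2×9.49 = 25.07 m. Hydraulic radius R = A/P = 57.79/25.07 = 2.305 m. Q_B = (1/0.038)·57.79·2.305^(2/3)·√0.0004699 = 57.54 m³/s.
Q_A = 19.2 m³/s vs Q_B = 57.54 m³/s, so channel B carries more.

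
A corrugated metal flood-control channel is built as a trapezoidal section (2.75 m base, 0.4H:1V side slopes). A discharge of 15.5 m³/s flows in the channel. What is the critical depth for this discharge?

At critical depth, Q² T / (g A³) = 1, i.e. A³/T = Q²/g = 15.5²/9.81 = 24.49.
Try y = 1.08 m: A³/T = 11.23 — short.
Try y = 1.68 m: A³/T = 46.41 — over.
Try y = 1.38 m: A³/T = 24.55 — ≈ 24.49.

y_c = 1.38 m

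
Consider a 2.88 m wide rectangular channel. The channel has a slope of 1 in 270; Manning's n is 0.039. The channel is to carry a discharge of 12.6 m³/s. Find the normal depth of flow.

Manning's equation rearranged: A R^(2/3) = nQ / (1·√S) = 0.039 × 12.6 / (√0.003704) = 8.075.
Try y = 3.36 m: A R^(2/3) = 9.728 — high.
Try y = 2.55 m: A R^(2/3) = 6.948 — low.
Try y = 2.88 m: A R^(2/3) = 8.072 — close enough.

y_n = 2.88 m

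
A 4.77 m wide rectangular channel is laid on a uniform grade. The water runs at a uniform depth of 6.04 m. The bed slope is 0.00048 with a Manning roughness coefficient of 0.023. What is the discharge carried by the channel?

Flow area A = b·y = 4.77 × 6.04 = 28.81 m². Wetted perimeter P = b + 2y = 4.77 + 2×6.04 = 16.85 m.
Hydraulic radius R = A/P = 28.81/16.85 = 1.71 m.
Manning's equation: Q = (1/n) A R^(2/3) S^(1/2) = (1/0.023) × 28.81 × 1.71^(2/3) × 0.00048^(1/2) = 39.2 m³/s.

Q = 39.2 m³/s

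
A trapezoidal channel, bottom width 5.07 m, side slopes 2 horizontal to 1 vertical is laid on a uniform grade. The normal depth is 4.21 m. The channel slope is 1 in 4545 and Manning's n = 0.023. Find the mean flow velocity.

With bottom width b = 5.07 m and side slope z = 2: A = (b + zy)y = (5.07 + 2×4.21)×4.21 = 56.79 m²; P = b + 2y√(1+z²) = 5.07 + 2×4.21×2.236 = 23.9 m.
Hydraulic radius R = A/P = 56.79/23.9 = 2.377 m.
From Manning's equation, V = (1/n) R^(2/3) S^(1/2) = (1/0.023) × 2.377^(2/3) × 0.00022^(1/2) = 1.15 m/s.

V = 1.15 m/s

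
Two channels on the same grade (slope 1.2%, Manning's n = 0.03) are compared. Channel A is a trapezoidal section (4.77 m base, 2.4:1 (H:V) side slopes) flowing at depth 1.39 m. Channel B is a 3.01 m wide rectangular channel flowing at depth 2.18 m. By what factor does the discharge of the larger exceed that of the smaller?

Channel A: With bottom width b = 4.77 m and side slope z = 2.4: A = (b + zy)y = (4.77 + 2.4×1.39)×1.39 = 11.27 m²; P = b + 2y√(1+z²) = 4.77 + 2×1.39×2.6 = 12 m. Hydraulic radius R = A/P = 11.27/12 = 0.9391 m. Q_A = (1/0.03)·11.27·0.9391^(2/3)·√0.012 = 39.45 m³/s.
Channel B: Flow area A = b·y = 3.01 × 2.18 = 6.562 m². Wetted perimeter P = b + 2y = 3.01 + 2×2.18 = 7.37 m. Hydraulic radius R = A/P = 6.562/7.37 = 0.8903 m. Q_B = (1/0.03)·6.562·0.8903^(2/3)·√0.012 = 22.17 m³/s.
The larger discharge is 39.45 m³/s and the smaller is 22.17 m³/s; the ratio is 1.78.

1.78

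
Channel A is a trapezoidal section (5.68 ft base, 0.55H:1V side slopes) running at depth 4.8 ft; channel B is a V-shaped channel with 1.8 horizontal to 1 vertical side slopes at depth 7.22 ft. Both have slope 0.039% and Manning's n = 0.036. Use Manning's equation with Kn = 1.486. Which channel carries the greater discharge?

channel B

Channel A: With bottom width b = 5.68 ft and side slope z = 0.55: A = (b + zy)y = (5.68 + 0.55×4.8)×4.8 = 39.94 ft²; P = b + 2y√(1+z²) = 5.68 + 2×4.8×1.141 = 16.64 ft. Hydraulic radius R = A/P = 39.94/16.64 = 2.401 ft. Q_A = (1.486/0.036)·39.94·2.401^(2/3)·√0.00039 = 58.37 ft³/s.
Channel B: For a triangular section with side slope z = 1.8: A = zy² = 1.8×7.22² = 93.83 ft²; P = 2y√(1+z²) = 2×7.22×2.059 = 29.73 ft. Hydraulic radius R = A/P = 93.83/29.73 = 3.156 ft. Q_B = (1.486/0.036)·93.83·3.156^(2/3)·√0.00039 = 164.6 ft³/s.
Q_A = 58.37 ft³/s vs Q_B = 164.6 ft³/s, so channel B carries more.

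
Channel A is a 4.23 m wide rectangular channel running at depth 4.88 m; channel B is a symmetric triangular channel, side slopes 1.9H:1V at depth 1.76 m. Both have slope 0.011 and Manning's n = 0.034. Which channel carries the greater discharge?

Channel A: Flow area A = b·y = 4.23 × 4.88 = 20.64 m². Wetted perimeter P = b + 2y = 4.23 + 2×4.88 = 13.99 m. Hydraulic radius R = A/P = 20.64/13.99 = 1.476 m. Q_A = (1/0.034)·20.64·1.476^(2/3)·√0.011 = 82.53 m³/s.
Channel B: For a triangular section with side slope z = 1.9: A = zy² = 1.9×1.76² = 5.885 m²; P = 2y√(1+z²) = 2×1.76×2.147 = 7.558 m. Hydraulic radius R = A/P = 5.885/7.558 = 0.7787 m. Q_B = (1/0.034)·5.885·0.7787^(2/3)·√0.011 = 15.37 m³/s.
Q_A = 82.53 m³/s vs Q_B = 15.37 m³/s, so channel A carries more.

channel A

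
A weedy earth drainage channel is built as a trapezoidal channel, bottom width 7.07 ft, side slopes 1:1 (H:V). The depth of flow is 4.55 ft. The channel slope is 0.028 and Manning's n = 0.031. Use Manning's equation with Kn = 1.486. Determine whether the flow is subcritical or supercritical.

With bottom width b = 7.07 ft and side slope z = 1: A = (b + zy)y = (7.07 + 1×4.55)×4.55 = 52.87 ft²; P = b + 2y√(1+z²) = 7.07 + 2×4.55×1.414 = 19.94 ft.
Hydraulic radius R = A/P = 52.87/19.94 = 2.652 ft.
V = (1.486/n) R^(2/3) √S = (1.486/0.031) × 2.652^(2/3) × √0.028 = 15.37 ft/s. Hydraulic depth D_h = A/T = 52.87/16.17 = 3.27 ft.
Froude number Fr = V/√(g·D_h) = 15.37/√(32.2×3.27) = 1.5, which is greater than 1, so the flow is supercritical.

supercritical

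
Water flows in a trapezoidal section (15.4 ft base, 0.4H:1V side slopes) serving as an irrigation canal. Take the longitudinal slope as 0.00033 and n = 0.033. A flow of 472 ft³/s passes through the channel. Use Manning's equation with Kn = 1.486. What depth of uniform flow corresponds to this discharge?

Manning's equation rearranged: A R^(2/3) = nQ / (1.486·√S) = 0.033 × 472 / (1.486 × √0.00033) = 577.
Try y = 11.2 ft: A R^(2/3) = 704.9 — too large.
Try y = 8.55 ft: A R^(2/3) = 455.2 — too small.
Try y = 9.9 ft: A R^(2/3) = 576.7 — close enough.

y_n = 9.9 ft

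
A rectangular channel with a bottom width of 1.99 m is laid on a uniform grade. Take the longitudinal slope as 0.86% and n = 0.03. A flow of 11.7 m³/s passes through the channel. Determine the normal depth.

Manning's equation rearranged: A R^(2/3) = nQ / (1·√S) = 0.03 × 11.7 / (√0.0086) = 3.785.
Try y = 2.71 m: A R^(2/3) = 4.363 — over.
Try y = 1.92 m: A R^(2/3) = 2.883 — short.
Try y = 2.4 m: A R^(2/3) = 3.777 — matches.

y_n = 2.4 m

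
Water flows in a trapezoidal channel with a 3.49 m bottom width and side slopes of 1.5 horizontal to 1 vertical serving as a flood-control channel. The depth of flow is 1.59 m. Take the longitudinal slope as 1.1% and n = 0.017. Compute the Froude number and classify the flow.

supercritical

With bottom width b = 3.49 m and side slope z = 1.5: A = (b + zy)y = (3.49 + 1.5×1.59)×1.59 = 9.341 m²; P = b + 2y√(1+z²) = 3.49 + 2×1.59×1.803 = 9.223 m.
Hydraulic radius R = A/P = 9.341/9.223 = 1.013 m.
V = (1/n) R^(2/3) √S = (1/0.017) × 1.013^(2/3) × √0.011 = 6.222 m/s. Hydraulic depth D_h = A/T = 9.341/8.26 = 1.131 m.
Froude number Fr = V/√(g·D_h) = 6.222/√(9.81×1.131) = 1.87, which is greater than 1, so the flow is supercritical.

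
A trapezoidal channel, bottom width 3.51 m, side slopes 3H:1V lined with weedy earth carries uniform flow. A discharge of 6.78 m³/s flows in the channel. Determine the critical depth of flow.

At critical depth, Q² T / (g A³) = 1, i.e. A³/T = Q²/g = 6.78²/9.81 = 4.686.
Trying y = 0.755 m: A³/T = 10.31 — high.
Trying y = 0.49 m: A³/T = 2.253 — low.
Trying y = 0.605 m: A³/T = 4.683 — matches.

y_c = 0.605 m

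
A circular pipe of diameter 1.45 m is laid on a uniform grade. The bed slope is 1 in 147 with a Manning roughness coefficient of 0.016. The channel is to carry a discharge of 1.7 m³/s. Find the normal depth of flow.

y_n = 0.631 m

Manning's equation rearranged: A R^(2/3) = nQ / (1·√S) = 0.016 × 1.7 / (√0.006803) = 0.3298.
Trying y = 0.525 m: A R^(2/3) = 0.2353 — too small.
Trying y = 0.789 m: A R^(2/3) = 0.4832 — too large.
Trying y = 0.631 m: A R^(2/3) = 0.3295 — ≈ 0.3298.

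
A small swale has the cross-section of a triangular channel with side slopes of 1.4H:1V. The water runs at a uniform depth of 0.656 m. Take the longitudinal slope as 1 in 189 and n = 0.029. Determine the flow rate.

Q = 0.626 m³/s

For a triangular section with side slope z = 1.4: A = zy² = 1.4×0.656² = 0.6025 m²; P = 2y√(1+z²) = 2×0.656×1.72 = 2.257 m.
Hydraulic radius R = A/P = 0.6025/2.257 = 0.2669 m.
Manning's equation: Q = (1/n) A R^(2/3) S^(1/2) = (1/0.029) × 0.6025 × 0.2669^(2/3) × 0.005291^(1/2) = 0.626 m³/s.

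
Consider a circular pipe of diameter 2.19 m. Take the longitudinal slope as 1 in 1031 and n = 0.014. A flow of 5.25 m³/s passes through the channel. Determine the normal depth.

y_n = 1.68 m

Manning's equation rearranged: A R^(2/3) = nQ / (1·√S) = 0.014 × 5.25 / (√0.0009699) = 2.36.
At y = 1.99 m: A R^(2/3) = 2.696 — high.
At y = 1.68 m: A R^(2/3) = 2.358 — matches.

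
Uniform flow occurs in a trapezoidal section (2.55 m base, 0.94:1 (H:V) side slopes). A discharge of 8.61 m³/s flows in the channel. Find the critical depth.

At critical depth, Q² T / (g A³) = 1, i.e. A³/T = Q²/g = 8.61²/9.81 = 7.557.
Trying y = 1.14 m: A³/T = 15 — too large.
Trying y = 0.932 m: A³/T = 7.568 — ≈ 7.557.

y_c = 0.932 m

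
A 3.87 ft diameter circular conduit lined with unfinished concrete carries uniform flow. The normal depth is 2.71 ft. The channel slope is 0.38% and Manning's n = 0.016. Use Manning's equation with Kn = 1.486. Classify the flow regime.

For a circular section of diameter D = 3.87 ft at depth y = 2.71 ft, the central angle is θ = 2 arccos(1 − 2y/D) = 3.966 rad. Then A = (D²/8)(θ − sin θ) = 8.798 ft² and P = Dθ/2 = 7.674 ft.
Hydraulic radius R = A/P = 8.798/7.674 = 1.147 ft.
V = (1.486/n) R^(2/3) √S = (1.486/0.016) × 1.147^(2/3) × √0.0038 = 6.272 ft/s. Hydraulic depth D_h = A/T = 8.798/3.546 = 2.481 ft.
Froude number Fr = V/√(g·D_h) = 6.272/√(32.2×2.481) = 0.702, which is less than 1, so the flow is subcritical.

subcritical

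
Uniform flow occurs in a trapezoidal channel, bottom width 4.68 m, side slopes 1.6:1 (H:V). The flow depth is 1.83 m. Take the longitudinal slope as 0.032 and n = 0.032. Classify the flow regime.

With bottom width b = 4.68 m and side slope z = 1.6: A = (b + zy)y = (4.68 + 1.6×1.83)×1.83 = 13.92 m²; P = b + 2y√(1+z²) = 4.68 + 2×1.83×1.887 = 11.59 m.
Hydraulic radius R = A/P = 13.92/11.59 = 1.202 m.
V = (1/n) R^(2/3) √S = (1/0.032) × 1.202^(2/3) × √0.032 = 6.319 m/s. Hydraulic depth D_h = A/T = 13.92/10.54 = 1.321 m.
Froude number Fr = V/√(g·D_h) = 6.319/√(9.81×1.321) = 1.75, which is greater than 1, so the flow is supercritical.

supercritical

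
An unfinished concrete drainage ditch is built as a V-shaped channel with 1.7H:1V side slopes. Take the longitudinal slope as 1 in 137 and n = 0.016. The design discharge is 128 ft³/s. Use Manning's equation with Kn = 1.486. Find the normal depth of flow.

Manning's equation rearranged: A R^(2/3) = nQ / (1.486·√S) = 0.016 × 128 / (1.486 × √0.007299) = 16.13.
Trying y = 2.02 ft: A R^(2/3) = 6.324 — too small.
Trying y = 2.87 ft: A R^(2/3) = 16.13 — close enough.

y_n = 2.87 ft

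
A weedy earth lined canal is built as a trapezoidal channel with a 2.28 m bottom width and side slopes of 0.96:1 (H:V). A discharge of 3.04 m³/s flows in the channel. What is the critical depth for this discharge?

y_c = 0.524 m

At critical depth, Q² T / (g A³) = 1, i.e. A³/T = Q²/g = 3.04²/9.81 = 0.9421.
Try y = 0.616 m: A³/T = 1.598 — too large.
Try y = 0.455 m: A³/T = 0.599 — too small.
Try y = 0.524 m: A³/T = 0.9438 — close enough.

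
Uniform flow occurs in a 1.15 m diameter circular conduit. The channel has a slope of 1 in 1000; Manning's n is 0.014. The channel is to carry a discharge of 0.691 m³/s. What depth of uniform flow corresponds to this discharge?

Manning's equation rearranged: A R^(2/3) = nQ / (1·√S) = 0.014 × 0.691 / (√0.001) = 0.3059.
At y = 0.806 m: A R^(2/3) = 0.3794 — too large.
At y = 0.492 m: A R^(2/3) = 0.1722 — too small.
At y = 0.693 m: A R^(2/3) = 0.306 — matches.

y_n = 0.693 m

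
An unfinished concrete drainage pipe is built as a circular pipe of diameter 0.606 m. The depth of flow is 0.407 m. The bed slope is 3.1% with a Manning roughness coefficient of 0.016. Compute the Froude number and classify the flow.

For a circular section of diameter D = 0.606 m at depth y = 0.407 m, the central angle is θ = 2 arccos(1 − 2y/D) = 3.842 rad. Then A = (D²/8)(θ − sin θ) = 0.206 m² and P = Dθ/2 = 1.164 m.
Hydraulic radius R = A/P = 0.206/1.164 = 0.1769 m.
V = (1/n) R^(2/3) √S = (1/0.016) × 0.1769^(2/3) × √0.031 = 3.468 m/s. Hydraulic depth D_h = A/T = 0.206/0.5692 = 0.3619 m.
Froude number Fr = V/√(g·D_h) = 3.468/√(9.81×0.3619) = 1.84, which is greater than 1, so the flow is supercritical.

supercritical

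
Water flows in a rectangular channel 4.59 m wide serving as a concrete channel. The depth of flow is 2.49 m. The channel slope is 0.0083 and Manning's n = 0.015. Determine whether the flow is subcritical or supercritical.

supercritical

Flow area A = b·y = 4.59 × 2.49 = 11.43 m². Wetted perimeter P = b + 2y = 4.59 + 2×2.49 = 9.57 m.
Hydraulic radius R = A/P = 11.43/9.57 = 1.194 m.
V = (1/n) R^(2/3) √S = (1/0.015) × 1.194^(2/3) × √0.0083 = 6.837 m/s. Hydraulic depth D_h = A/T = 11.43/4.59 = 2.49 m.
Froude number Fr = V/√(g·D_h) = 6.837/√(9.81×2.49) = 1.38, which is greater than 1, so the flow is supercritical.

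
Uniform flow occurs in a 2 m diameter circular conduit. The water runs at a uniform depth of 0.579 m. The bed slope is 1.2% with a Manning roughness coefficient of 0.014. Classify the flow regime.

supercritical

For a circular section of diameter D = 2 m at depth y = 0.579 m, the central angle is θ = 2 arccos(1 − 2y/D) = 2.272 rad. Then A = (D²/8)(θ − sin θ) = 0.7544 m² and P = Dθ/2 = 2.272 m.
Hydraulic radius R = A/P = 0.7544/2.272 = 0.332 m.
V = (1/n) R^(2/3) √S = (1/0.014) × 0.332^(2/3) × √0.012 = 3.751 m/s. Hydraulic depth D_h = A/T = 0.7544/1.814 = 0.4158 m.
Froude number Fr = V/√(g·D_h) = 3.751/√(9.81×0.4158) = 1.86, which is greater than 1, so the flow is supercritical.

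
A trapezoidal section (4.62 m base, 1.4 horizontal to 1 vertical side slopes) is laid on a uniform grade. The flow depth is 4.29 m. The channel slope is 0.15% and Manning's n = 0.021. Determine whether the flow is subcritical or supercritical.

With bottom width b = 4.62 m and side slope z = 1.4: A = (b + zy)y = (4.62 + 1.4×4.29)×4.29 = 45.59 m²; P = b + 2y√(1+z²) = 4.62 + 2×4.29×1.72 = 19.38 m.
Hydraulic radius R = A/P = 45.59/19.38 = 2.352 m.
V = (1/n) R^(2/3) √S = (1/0.021) × 2.352^(2/3) × √0.0015 = 3.262 m/s. Hydraulic depth D_h = A/T = 45.59/16.63 = 2.741 m.
Froude number Fr = V/√(g·D_h) = 3.262/√(9.81×2.741) = 0.629, which is less than 1, so the flow is subcritical.

subcritical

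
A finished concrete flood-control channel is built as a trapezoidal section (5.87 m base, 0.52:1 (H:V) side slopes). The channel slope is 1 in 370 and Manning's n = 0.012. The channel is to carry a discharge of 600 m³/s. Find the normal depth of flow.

Manning's equation rearranged: A R^(2/3) = nQ / (1·√S) = 0.012 × 600 / (√0.002703) = 138.5.
Trying y = 8.39 m: A R^(2/3) = 196.6 — high.
Trying y = 6.94 m: A R^(2/3) = 138.6 — close enough.

y_n = 6.94 m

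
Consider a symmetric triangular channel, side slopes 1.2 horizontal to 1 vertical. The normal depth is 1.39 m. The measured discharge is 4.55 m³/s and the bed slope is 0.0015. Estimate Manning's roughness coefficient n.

n = 0.013

For a triangular section with side slope z = 1.2: A = zy² = 1.2×1.39² = 2.319 m²; P = 2y√(1+z²) = 2×1.39×1.562 = 4.342 m.
Hydraulic radius R = A/P = 2.319/4.342 = 0.5339 m.
Rearranging Manning's equation: n = (1/Q) A R^(2/3) S^(1/2) = (1/4.55) × 2.319 × 0.5339^(2/3) × √0.0015 = 0.013.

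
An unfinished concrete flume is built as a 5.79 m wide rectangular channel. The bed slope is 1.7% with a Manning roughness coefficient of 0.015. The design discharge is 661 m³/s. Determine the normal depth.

y_n = 7.95 m

Manning's equation rearranged: A R^(2/3) = nQ / (1·√S) = 0.015 × 661 / (√0.017) = 76.04.
At y = 6.51 m: A R^(2/3) = 59.91 — low.
At y = 9.86 m: A R^(2/3) = 97.68 — high.
At y = 7.95 m: A R^(2/3) = 76.02 — matches.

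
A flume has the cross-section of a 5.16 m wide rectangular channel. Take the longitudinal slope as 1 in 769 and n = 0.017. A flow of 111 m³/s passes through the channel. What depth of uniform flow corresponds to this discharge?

Manning's equation rearranged: A R^(2/3) = nQ / (1·√S) = 0.017 × 111 / (√0.0013) = 52.33.
Try y = 4.99 m: A R^(2/3) = 36.69 — short.
Try y = 8.41 m: A R^(2/3) = 68.3 — over.
Try y = 6.7 m: A R^(2/3) = 52.34 — ≈ 52.33.

y_n = 6.7 m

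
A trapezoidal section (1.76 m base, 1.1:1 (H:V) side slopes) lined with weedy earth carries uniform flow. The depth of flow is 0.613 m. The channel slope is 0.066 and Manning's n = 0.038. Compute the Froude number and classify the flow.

With bottom width b = 1.76 m and side slope z = 1.1: A = (b + zy)y = (1.76 + 1.1×0.613)×0.613 = 1.492 m²; P = b + 2y√(1+z²) = 1.76 + 2×0.613×1.487 = 3.583 m.
Hydraulic radius R = A/P = 1.492/3.583 = 0.4165 m.
V = (1/n) R^(2/3) √S = (1/0.038) × 0.4165^(2/3) × √0.066 = 3.771 m/s. Hydraulic depth D_h = A/T = 1.492/3.109 = 0.48 m.
Froude number Fr = V/√(g·D_h) = 3.771/√(9.81×0.48) = 1.74, which is greater than 1, so the flow is supercritical.

supercritical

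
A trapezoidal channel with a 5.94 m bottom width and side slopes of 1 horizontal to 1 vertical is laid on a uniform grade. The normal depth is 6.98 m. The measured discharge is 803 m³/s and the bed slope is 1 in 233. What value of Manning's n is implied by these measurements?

With bottom width b = 5.94 m and side slope z = 1: A = (b + zy)y = (5.94 + 1×6.98)×6.98 = 90.18 m²; P = b + 2y√(1+z²) = 5.94 + 2×6.98×1.414 = 25.68 m.
Hydraulic radius R = A/P = 90.18/25.68 = 3.511 m.
Rearranging Manning's equation: n = (1/Q) A R^(2/3) S^(1/2) = (1/803) × 90.18 × 3.511^(2/3) × √0.004292 = 0.017.

n = 0.017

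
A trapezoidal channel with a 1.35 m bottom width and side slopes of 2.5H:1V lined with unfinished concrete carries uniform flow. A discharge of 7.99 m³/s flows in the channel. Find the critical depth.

y_c = 0.925 m

At critical depth, Q² T / (g A³) = 1, i.e. A³/T = Q²/g = 7.99²/9.81 = 6.508.
Try y = 1.14 m: A³/T = 15.57 — high.
Try y = 0.751 m: A³/T = 2.789 — low.
Try y = 0.925 m: A³/T = 6.508 — matches.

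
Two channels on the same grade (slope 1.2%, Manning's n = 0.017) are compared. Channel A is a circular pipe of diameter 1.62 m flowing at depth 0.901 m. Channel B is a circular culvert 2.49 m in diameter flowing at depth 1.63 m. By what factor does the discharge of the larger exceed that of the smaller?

Channel A: For a circular section of diameter D = 1.62 m at depth y = 0.901 m, the central angle is θ = 2 arccos(1 − 2y/D) = 3.367 rad. Then A = (D²/8)(θ − sin θ) = 1.178 m² and P = Dθ/2 = 2.727 m. Hydraulic radius R = A/P = 1.178/2.727 = 0.4319 m. Q_A = (1/0.017)·1.178·0.4319^(2/3)·√0.012 = 4.336 m³/s.
Channel B: For a circular section of diameter D = 2.49 m at depth y = 1.63 m, the central angle is θ = 2 arccos(1 − 2y/D) = 3.77 rad. Then A = (D²/8)(θ − sin θ) = 3.378 m² and P = Dθ/2 = 4.694 m. Hydraulic radius R = A/P = 3.378/4.694 = 0.7196 m. Q_B = (1/0.017)·3.378·0.7196^(2/3)·√0.012 = 17.48 m³/s.
The larger discharge is 17.48 m³/s and the smaller is 4.336 m³/s; the ratio is 4.03.

4.03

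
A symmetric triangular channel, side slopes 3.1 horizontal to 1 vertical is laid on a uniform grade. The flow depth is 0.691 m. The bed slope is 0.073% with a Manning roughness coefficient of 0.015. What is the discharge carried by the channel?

For a triangular section with side slope z = 3.1: A = zy² = 3.1×0.691² = 1.48 m²; P = 2y√(1+z²) = 2×0.691×3.257 = 4.502 m.
Hydraulic radius R = A/P = 1.48/4.502 = 0.3288 m.
Manning's equation: Q = (1/n) A R^(2/3) S^(1/2) = (1/0.015) × 1.48 × 0.3288^(2/3) × 0.00073^(1/2) = 1.27 m³/s.

Q = 1.27 m³/s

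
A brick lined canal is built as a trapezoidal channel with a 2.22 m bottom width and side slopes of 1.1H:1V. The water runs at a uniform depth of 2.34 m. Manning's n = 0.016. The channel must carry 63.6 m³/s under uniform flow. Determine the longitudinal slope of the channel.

S = 0.0063

With bottom width b = 2.22 m and side slope z = 1.1: A = (b + zy)y = (2.22 + 1.1×2.34)×2.34 = 11.22 m²; P = b + 2y√(1+z²) = 2.22 + 2×2.34×1.487 = 9.177 m.
Hydraulic radius R = A/P = 11.22/9.177 = 1.222 m.
From Manning's equation, S = [nQ / (1 A R^(2/3))]² = [0.016 × 63.6 / (1 × 11.22 × 1.222^(2/3))]² = 0.0063.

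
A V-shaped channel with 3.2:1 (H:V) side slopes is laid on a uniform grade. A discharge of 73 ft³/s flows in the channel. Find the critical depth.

At critical depth, Q² T / (g A³) = 1, i.e. A³/T = Q²/g = 73²/32.2 = 165.5.
At y = 2.33 ft: A³/T = 351.6 — high.
At y = 1.5 ft: A³/T = 38.88 — low.
At y = 2 ft: A³/T = 163.8 — ≈ 165.5.

y_c = 2 ft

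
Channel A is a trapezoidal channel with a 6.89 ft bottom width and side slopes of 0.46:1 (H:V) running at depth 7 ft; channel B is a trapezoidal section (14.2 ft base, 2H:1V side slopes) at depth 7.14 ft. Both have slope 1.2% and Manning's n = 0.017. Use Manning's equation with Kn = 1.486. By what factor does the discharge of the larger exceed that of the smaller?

3.58

Channel A: With bottom width b = 6.89 ft and side slope z = 0.46: A = (b + zy)y = (6.89 + 0.46×7)×7 = 70.77 ft²; P = b + 2y√(1+z²) = 6.89 + 2×7×1.101 = 22.3 ft. Hydraulic radius R = A/P = 70.77/22.3 = 3.174 ft. Q_A = (1.486/0.017)·70.77·3.174^(2/3)·√0.012 = 1463 ft³/s.
Channel B: With bottom width b = 14.2 ft and side slope z = 2: A = (b + zy)y = (14.2 + 2×7.14)×7.14 = 203.3 ft²; P = b + 2y√(1+z²) = 14.2 + 2×7.14×2.236 = 46.13 ft. Hydraulic radius R = A/P = 203.3/46.13 = 4.408 ft. Q_B = (1.486/0.017)·203.3·4.408^(2/3)·√0.012 = 5235 ft³/s.
The larger discharge is 5235 ft³/s and the smaller is 1463 ft³/s; the ratio is 3.58.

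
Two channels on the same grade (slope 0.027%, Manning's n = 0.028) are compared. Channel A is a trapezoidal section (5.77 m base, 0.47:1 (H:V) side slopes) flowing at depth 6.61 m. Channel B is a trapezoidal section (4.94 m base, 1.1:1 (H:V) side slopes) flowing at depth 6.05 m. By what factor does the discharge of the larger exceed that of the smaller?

1.24

Channel A: With bottom width b = 5.77 m and side slope z = 0.47: A = (b + zy)y = (5.77 + 0.47×6.61)×6.61 = 58.67 m²; P = b + 2y√(1+z²) = 5.77 + 2×6.61×1.105 = 20.38 m. Hydraulic radius R = A/P = 58.67/20.38 = 2.879 m. Q_A = (1/0.028)·58.67·2.879^(2/3)·√0.00027 = 69.69 m³/s.
Channel B: With bottom width b = 4.94 m and side slope z = 1.1: A = (b + zy)y = (4.94 + 1.1×6.05)×6.05 = 70.15 m²; P = b + 2y√(1+z²) = 4.94 + 2×6.05×1.487 = 22.93 m. Hydraulic radius R = A/P = 70.15/22.93 = 3.06 m. Q_B = (1/0.028)·70.15·3.06^(2/3)·√0.00027 = 86.76 m³/s.
The larger discharge is 86.76 m³/s and the smaller is 69.69 m³/s; the ratio is 1.24.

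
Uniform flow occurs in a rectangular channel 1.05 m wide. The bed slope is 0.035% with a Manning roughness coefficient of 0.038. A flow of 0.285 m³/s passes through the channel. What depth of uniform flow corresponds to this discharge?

Manning's equation rearranged: A R^(2/3) = nQ / (1·√S) = 0.038 × 0.285 / (√0.00035) = 0.5789.
At y = 0.886 m: A R^(2/3) = 0.4439 — too small.
At y = 1.1 m: A R^(2/3) = 0.5795 — close enough.

y_n = 1.1 m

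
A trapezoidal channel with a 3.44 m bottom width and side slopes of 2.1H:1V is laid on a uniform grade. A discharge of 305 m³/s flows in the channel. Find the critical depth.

y_c = 4.59 m

At critical depth, Q² T / (g A³) = 1, i.e. A³/T = Q²/g = 305²/9.81 = 9483.
Trying y = 4.01 m: A³/T = 5305 — too small.
Trying y = 4.59 m: A³/T = 9523 — matches.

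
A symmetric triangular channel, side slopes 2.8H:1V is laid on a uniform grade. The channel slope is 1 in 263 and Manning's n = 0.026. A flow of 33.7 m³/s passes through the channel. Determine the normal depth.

Manning's equation rearranged: A R^(2/3) = nQ / (1·√S) = 0.026 × 33.7 / (√0.003802) = 14.21.
Try y = 2.64 m: A R^(2/3) = 22.56 — too large.
Try y = 2.22 m: A R^(2/3) = 14.21 — ≈ 14.21.

y_n = 2.22 m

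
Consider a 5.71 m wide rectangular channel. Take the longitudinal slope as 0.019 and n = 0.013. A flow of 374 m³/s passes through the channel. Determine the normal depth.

Manning's equation rearranged: A R^(2/3) = nQ / (1·√S) = 0.013 × 374 / (√0.019) = 35.27.
Try y = 5.4 m: A R^(2/3) = 46.76 — too large.
Try y = 3.62 m: A R^(2/3) = 28.23 — too small.
Try y = 4.31 m: A R^(2/3) = 35.29 — close enough.

y_n = 4.31 m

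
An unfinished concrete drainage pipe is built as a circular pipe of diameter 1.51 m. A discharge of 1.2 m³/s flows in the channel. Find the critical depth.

y_c = 0.556 m

At critical depth, Q² T / (g A³) = 1, i.e. A³/T = Q²/g = 1.2²/9.81 = 0.1468.
Try y = 0.688 m: A³/T = 0.3333 — over.
Try y = 0.429 m: A³/T = 0.05397 — short.
Try y = 0.556 m: A³/T = 0.1471 — close enough.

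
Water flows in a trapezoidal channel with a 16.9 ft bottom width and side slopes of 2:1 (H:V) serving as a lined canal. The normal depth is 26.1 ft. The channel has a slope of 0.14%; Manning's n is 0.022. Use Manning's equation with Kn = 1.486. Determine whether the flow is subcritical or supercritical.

subcritical

With bottom width b = 16.9 ft and side slope z = 2: A = (b + zy)y = (16.9 + 2×26.1)×26.1 = 1804 ft²; P = b + 2y√(1+z²) = 16.9 + 2×26.1×2.236 = 133.6 ft.
Hydraulic radius R = A/P = 1804/133.6 = 13.5 ft.
V = (1.486/n) R^(2/3) √S = (1.486/0.022) × 13.5^(2/3) × √0.0014 = 14.33 ft/s. Hydraulic depth D_h = A/T = 1804/121.3 = 14.87 ft.
Froude number Fr = V/√(g·D_h) = 14.33/√(32.2×14.87) = 0.655, which is less than 1, so the flow is subcritical.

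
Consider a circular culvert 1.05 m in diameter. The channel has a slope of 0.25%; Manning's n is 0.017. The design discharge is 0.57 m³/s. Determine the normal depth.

Manning's equation rearranged: A R^(2/3) = nQ / (1·√S) = 0.017 × 0.57 / (√0.0025) = 0.1938.
At y = 0.447 m: A R^(2/3) = 0.1339 — too small.
At y = 0.677 m: A R^(2/3) = 0.2654 — too large.
At y = 0.553 m: A R^(2/3) = 0.1937 — close enough.

y_n = 0.553 m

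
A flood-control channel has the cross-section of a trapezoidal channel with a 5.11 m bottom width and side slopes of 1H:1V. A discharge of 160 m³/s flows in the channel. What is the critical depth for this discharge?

At critical depth, Q² T / (g A³) = 1, i.e. A³/T = Q²/g = 160²/9.81 = 2610.
Try y = 4.04 m: A³/T = 3830 — too large.
Try y = 3.08 m: A³/T = 1424 — too small.
Try y = 3.64 m: A³/T = 2608 — close enough.

y_c = 3.64 m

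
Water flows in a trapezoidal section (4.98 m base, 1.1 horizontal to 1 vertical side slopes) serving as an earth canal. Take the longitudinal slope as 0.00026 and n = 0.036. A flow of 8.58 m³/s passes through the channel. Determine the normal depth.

y_n = 2.12 m

Manning's equation rearranged: A R^(2/3) = nQ / (1·√S) = 0.036 × 8.58 / (√0.00026) = 19.16.
Trying y = 1.56 m: A R^(2/3) = 11.04 — short.
Trying y = 2.3 m: A R^(2/3) = 22.25 — over.
Trying y = 2.12 m: A R^(2/3) = 19.16 — ≈ 19.16.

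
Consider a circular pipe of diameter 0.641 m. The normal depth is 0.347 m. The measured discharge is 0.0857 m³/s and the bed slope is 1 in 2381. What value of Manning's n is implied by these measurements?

For a circular section of diameter D = 0.641 m at depth y = 0.347 m, the central angle is θ = 2 arccos(1 − 2y/D) = 3.307 rad. Then A = (D²/8)(θ − sin θ) = 0.1783 m² and P = Dθ/2 = 1.06 m.
Hydraulic radius R = A/P = 0.1783/1.06 = 0.1682 m.
Rearranging Manning's equation: n = (1/Q) A R^(2/3) S^(1/2) = (1/0.0857) × 0.1783 × 0.1682^(2/3) × √0.00042 = 0.013.

n = 0.013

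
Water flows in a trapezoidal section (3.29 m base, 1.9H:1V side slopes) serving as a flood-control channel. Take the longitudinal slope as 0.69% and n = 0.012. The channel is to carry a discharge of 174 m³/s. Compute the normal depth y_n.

Manning's equation rearranged: A R^(2/3) = nQ / (1·√S) = 0.012 × 174 / (√0.0069) = 25.14.
Try y = 2.81 m: A R^(2/3) = 32.88 — high.
Try y = 1.71 m: A R^(2/3) = 11.56 — low.
Try y = 2.48 m: A R^(2/3) = 25.11 — close enough.

y_n = 2.48 m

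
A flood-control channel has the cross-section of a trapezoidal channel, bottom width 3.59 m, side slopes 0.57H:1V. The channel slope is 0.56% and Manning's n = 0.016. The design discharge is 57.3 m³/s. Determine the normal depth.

y_n = 2.2 m

Manning's equation rearranged: A R^(2/3) = nQ / (1·√S) = 0.016 × 57.3 / (√0.0056) = 12.25.
Trying y = 1.76 m: A R^(2/3) = 8.393 — low.
Trying y = 2.43 m: A R^(2/3) = 14.52 — high.
Trying y = 2.2 m: A R^(2/3) = 12.24 — ≈ 12.25.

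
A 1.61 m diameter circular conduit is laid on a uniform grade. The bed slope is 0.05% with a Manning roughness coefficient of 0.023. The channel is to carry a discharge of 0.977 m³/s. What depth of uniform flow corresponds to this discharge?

y_n = 1.2 m

Manning's equation rearranged: A R^(2/3) = nQ / (1·√S) = 0.023 × 0.977 / (√0.0005) = 1.005.
At y = 1.35 m: A R^(2/3) = 1.132 — too large.
At y = 0.905 m: A R^(2/3) = 0.6732 — too small.
At y = 1.2 m: A R^(2/3) = 1.005 — close enough.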